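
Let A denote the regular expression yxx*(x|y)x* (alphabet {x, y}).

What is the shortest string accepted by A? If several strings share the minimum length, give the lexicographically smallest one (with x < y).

yxx

By inspection of the expression, no string of length less than 3 matches, and yxx is the lexicographically first match of length 3.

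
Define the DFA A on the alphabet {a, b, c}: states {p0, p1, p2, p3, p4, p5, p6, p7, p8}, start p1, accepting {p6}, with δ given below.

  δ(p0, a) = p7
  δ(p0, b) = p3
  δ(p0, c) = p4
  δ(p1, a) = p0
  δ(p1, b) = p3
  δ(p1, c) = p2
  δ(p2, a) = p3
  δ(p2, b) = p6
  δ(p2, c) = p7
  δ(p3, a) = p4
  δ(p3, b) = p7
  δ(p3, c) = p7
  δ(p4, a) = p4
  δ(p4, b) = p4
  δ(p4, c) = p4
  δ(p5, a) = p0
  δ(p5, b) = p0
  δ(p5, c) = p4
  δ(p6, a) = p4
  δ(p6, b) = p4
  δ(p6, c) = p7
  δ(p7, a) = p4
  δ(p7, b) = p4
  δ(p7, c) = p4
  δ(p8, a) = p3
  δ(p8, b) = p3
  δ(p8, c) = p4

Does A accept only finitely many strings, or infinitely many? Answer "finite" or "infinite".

The useful states (reachable from p1 and able to reach an accepting state) are {p1, p2, p6}.
Restricted to these states the transition graph has no cycle, so every accepting path has bounded length and L is finite.

finite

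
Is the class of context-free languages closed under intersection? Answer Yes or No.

{aⁿbⁿcᵐ : m,n≥0} and {aᵐbⁿcⁿ : m,n≥0} are both context-free, but their intersection {aⁿbⁿcⁿ : n≥0} is not (pumping lemma).

No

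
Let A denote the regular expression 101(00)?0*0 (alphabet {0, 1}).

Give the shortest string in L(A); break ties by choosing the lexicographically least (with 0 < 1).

1010

By inspection of the expression, no string of length less than 4 matches, and 1010 is the lexicographically first match of length 4.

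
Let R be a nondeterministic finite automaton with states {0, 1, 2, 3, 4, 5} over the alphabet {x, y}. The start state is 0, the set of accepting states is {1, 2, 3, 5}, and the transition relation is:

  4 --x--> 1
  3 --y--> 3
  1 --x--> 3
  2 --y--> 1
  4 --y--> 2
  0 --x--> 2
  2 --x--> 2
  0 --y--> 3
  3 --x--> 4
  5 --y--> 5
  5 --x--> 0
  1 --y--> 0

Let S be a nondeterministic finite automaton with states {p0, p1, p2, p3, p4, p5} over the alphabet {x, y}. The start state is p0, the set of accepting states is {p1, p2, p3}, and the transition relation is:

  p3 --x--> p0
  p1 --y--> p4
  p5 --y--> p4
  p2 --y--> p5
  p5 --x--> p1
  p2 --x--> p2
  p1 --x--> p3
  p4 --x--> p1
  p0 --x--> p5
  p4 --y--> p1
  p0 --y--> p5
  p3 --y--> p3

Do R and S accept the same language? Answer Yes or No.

No

The string x is accepted by R but rejected by S.
So L(R) ≠ L(S).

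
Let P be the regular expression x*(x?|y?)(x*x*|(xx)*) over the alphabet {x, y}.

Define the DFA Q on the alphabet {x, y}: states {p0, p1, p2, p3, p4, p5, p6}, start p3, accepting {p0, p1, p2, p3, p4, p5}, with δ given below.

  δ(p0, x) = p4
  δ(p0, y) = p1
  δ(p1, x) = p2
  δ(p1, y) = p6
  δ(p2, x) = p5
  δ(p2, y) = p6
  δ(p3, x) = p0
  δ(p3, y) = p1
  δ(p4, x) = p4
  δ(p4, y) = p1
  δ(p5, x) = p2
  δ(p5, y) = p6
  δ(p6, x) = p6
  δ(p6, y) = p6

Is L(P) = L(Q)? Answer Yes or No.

Converting the expression P to a DFA (subset construction, then merging equivalent states) gives the minimal DFA with states {r0, r1, r2}, start state r0, accepting states {r0, r1} and transitions r0: x→r0, y→r1; r1: x→r1, y→r2; r2: x→r2, y→r2.
Exploring the product automaton P × Q from the start pair (r0, p3), following both machines on each input symbol, reaches 7 state pairs: (r0, p3), (r0, p0), (r1, p1), (r0, p4), (r1, p2), (r2, p6), (r1, p5).
P accepts in {r0, r1} and Q accepts in {p0, p1, p2, p3, p4, p5}. In every reachable pair the two components are either both accepting — (r0, p3), (r0, p0), (r1, p1), (r0, p4), (r1, p2), (r1, p5) — or both non-accepting, so no string is accepted by exactly one of the machines: L(P) \ L(Q) and L(Q) \ L(P) are both empty.
Hence every string is accepted by P iff it is accepted by Q, and the two languages coincide.

Yes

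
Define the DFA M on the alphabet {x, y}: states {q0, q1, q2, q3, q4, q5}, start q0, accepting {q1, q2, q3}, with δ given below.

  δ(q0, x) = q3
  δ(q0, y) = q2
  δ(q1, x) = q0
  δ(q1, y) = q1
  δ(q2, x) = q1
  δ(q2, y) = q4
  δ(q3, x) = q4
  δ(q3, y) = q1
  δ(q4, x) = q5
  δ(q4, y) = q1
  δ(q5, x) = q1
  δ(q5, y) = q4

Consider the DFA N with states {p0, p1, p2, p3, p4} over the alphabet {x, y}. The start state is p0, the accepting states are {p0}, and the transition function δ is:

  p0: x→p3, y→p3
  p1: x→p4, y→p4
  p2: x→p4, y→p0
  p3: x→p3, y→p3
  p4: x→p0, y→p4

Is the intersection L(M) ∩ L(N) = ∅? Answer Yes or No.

Yes

Exploring the product automaton M × N from the start pair (q0, p0), following both machines on each input symbol, reaches 7 state pairs: (q0, p0), (q3, p3), (q2, p3), (q4, p3), (q1, p3), (q5, p3), (q0, p3).
M accepts in {q1, q2, q3} and N accepts in {p0}; no reachable pair has both components accepting, so no string drives both machines to acceptance simultaneously and L(M) ∩ L(N) = ∅.
So no string is accepted by both, and the intersection is empty.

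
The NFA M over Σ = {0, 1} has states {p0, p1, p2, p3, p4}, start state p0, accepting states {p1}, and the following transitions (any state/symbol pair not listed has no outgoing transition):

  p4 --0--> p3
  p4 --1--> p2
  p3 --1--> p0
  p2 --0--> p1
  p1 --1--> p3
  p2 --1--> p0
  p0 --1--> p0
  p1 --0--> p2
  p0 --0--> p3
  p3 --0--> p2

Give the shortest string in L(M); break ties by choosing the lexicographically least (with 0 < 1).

000

A breadth-first search from p0 reaches an accepting state first via the path p0 → p3 → p2 → p1 on input 000.
No string of length < 3 is accepted (BFS exhausts all shorter strings without reaching an accepting state), and 000 is the lexicographically least accepting string of length 3.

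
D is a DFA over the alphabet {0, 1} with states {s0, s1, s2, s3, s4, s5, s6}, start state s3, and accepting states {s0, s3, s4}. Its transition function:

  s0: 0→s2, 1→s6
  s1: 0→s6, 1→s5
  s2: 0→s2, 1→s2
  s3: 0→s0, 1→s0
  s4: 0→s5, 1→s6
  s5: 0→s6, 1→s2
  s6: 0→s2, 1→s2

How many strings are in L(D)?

3

The useful subgraph on states {s0, s3} is acyclic, so L(D) is finite; the longest accepting path visits 2 useful states, giving maximum string length 1.
Counting accepting paths from s3 by length: 1 of length 0, 2 of length 1. Total 3.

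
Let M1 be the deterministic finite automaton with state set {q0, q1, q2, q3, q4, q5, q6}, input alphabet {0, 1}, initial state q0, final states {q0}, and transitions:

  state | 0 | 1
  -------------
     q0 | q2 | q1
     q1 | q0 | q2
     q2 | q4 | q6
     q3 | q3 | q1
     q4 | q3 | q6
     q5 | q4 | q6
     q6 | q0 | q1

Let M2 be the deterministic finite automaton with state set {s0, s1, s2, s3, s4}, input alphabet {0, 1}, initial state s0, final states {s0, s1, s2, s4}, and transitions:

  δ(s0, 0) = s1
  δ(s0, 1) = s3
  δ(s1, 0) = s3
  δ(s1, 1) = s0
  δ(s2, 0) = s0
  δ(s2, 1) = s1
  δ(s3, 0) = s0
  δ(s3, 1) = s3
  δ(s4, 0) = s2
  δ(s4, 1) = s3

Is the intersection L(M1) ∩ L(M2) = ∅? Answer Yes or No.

No

The empty string ε is accepted by both M1 and M2.
Hence L(M1) ∩ L(M2) ≠ ∅.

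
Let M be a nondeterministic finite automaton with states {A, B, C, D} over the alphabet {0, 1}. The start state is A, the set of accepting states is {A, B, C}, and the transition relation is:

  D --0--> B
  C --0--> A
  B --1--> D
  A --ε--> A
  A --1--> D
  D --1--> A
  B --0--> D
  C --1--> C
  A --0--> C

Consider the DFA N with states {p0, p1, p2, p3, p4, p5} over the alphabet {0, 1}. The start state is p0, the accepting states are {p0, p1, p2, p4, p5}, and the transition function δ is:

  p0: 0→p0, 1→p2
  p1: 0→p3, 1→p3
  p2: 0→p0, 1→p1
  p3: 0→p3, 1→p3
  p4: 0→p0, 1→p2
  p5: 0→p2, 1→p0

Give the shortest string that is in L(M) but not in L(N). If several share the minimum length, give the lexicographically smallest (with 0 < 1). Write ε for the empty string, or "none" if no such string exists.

The string 110 is accepted by M but not by N.
No shorter string lies in the difference, and 110 is the lexicographically first length-3 string in L(M) \ L(N).

110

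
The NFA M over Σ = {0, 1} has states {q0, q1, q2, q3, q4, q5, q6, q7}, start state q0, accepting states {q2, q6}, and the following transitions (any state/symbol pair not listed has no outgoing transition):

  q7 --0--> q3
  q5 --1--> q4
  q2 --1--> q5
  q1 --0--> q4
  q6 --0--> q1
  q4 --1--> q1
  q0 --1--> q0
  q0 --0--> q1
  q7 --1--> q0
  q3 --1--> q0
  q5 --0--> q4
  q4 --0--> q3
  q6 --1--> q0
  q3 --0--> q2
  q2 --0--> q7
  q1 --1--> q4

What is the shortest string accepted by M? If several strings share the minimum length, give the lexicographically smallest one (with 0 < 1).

A breadth-first search from q0 reaches an accepting state first via the path q0 → q1 → q4 → q3 → q2 on input 0000.
No string of length < 4 is accepted (BFS exhausts all shorter strings without reaching an accepting state), and 0000 is the lexicographically least accepting string of length 4.

0000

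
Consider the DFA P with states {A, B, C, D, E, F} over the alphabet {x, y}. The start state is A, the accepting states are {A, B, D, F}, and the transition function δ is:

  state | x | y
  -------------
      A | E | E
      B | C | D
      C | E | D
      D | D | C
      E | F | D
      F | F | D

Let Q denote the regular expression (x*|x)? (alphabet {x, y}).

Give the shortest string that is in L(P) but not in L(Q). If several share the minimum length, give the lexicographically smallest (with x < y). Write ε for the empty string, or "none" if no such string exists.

The string xy is accepted by P but not by Q.
No shorter string lies in the difference, and xy is the lexicographically first length-2 string in L(P) \ L(Q).

xy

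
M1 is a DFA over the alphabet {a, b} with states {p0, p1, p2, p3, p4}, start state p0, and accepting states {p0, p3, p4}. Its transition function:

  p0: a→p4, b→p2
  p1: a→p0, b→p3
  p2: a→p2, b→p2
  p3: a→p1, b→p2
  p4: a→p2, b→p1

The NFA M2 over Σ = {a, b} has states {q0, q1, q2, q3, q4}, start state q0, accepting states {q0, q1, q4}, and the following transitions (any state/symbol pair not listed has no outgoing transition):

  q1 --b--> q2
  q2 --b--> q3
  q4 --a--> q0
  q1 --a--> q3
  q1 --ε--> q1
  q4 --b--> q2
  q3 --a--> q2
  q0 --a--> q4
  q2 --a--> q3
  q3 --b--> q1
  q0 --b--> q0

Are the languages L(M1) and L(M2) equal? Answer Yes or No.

The string aba is accepted by M1 but rejected by M2.
So L(M1) ≠ L(M2).

No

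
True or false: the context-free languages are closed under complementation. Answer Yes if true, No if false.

No

CFLs are closed under union, so if they were also closed under complement they would be closed under intersection by De Morgan (L₁ ∩ L₂ is the complement of the union of the complements). But {aⁿbⁿcᵐ} ∩ {aᵐbⁿcⁿ} = {aⁿbⁿcⁿ} is not context-free although both operands are.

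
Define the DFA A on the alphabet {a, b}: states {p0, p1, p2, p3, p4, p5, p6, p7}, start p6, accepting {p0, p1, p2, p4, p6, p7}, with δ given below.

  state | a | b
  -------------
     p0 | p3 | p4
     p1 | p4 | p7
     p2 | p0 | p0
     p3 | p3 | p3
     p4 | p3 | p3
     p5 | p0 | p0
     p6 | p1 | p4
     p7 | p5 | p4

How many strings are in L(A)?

10

The useful subgraph on states {p0, p1, p4, p5, p6, p7} is acyclic, so L(A) is finite; the longest accepting path visits 6 useful states, giving maximum string length 5.
Counting accepting paths from p6 by length: 1 of length 0, 2 of length 1, 2 of length 2, 1 of length 3, 2 of length 4, 2 of length 5. Total 10.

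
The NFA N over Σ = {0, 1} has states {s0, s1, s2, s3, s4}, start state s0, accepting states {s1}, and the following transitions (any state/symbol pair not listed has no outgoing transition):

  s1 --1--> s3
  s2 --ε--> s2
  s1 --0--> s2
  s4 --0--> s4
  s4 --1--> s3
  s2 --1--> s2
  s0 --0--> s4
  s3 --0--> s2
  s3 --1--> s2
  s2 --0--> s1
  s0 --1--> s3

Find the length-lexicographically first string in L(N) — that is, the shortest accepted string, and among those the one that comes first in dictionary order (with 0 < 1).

A breadth-first search from s0 reaches an accepting state first via the path s0 → s3 → s2 → s1 on input 100.
No string of length < 3 is accepted (BFS exhausts all shorter strings without reaching an accepting state), and 100 is the lexicographically least accepting string of length 3.

100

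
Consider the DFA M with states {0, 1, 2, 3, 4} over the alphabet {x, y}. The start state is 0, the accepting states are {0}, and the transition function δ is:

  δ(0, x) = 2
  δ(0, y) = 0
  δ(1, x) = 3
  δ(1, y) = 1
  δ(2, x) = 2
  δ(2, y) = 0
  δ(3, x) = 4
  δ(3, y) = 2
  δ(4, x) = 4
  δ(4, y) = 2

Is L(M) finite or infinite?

State 0 is reachable from the start and can reach an accepting state, and it lies on the cycle 0 → 0.
Traversing that cycle any number of times yields accepted strings of unbounded length, so the language is infinite.

infinite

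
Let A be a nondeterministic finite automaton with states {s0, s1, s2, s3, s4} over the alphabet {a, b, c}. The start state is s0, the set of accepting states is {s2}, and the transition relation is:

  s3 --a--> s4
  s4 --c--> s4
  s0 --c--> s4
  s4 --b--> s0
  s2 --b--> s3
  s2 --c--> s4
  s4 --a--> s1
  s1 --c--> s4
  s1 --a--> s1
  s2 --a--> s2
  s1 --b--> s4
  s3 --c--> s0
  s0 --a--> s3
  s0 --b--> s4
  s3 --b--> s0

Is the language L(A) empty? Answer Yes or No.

The states reachable from the start state are {s0, s1, s3, s4}.
None of the accepting states {s2} is reachable, so no string is accepted and L(A) = ∅.

Yes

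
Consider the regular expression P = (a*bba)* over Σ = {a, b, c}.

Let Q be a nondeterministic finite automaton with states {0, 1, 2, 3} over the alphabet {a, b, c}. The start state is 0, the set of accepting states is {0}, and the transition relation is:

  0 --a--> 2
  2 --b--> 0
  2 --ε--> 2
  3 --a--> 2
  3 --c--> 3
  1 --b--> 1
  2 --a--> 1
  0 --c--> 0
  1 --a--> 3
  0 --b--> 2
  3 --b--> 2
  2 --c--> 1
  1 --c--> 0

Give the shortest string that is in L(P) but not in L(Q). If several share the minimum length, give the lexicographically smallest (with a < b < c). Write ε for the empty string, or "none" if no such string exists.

The string bba is accepted by P but not by Q.
No shorter string lies in the difference, and bba is the lexicographically first length-3 string in L(P) \ L(Q).

bba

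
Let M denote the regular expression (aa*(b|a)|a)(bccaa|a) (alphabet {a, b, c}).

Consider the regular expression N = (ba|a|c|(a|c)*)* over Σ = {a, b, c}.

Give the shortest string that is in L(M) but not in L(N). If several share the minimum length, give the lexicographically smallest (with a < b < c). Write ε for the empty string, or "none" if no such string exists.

The string abccaa is accepted by M but not by N.
No shorter string lies in the difference, and abccaa is the lexicographically first length-6 string in L(M) \ L(N).

abccaa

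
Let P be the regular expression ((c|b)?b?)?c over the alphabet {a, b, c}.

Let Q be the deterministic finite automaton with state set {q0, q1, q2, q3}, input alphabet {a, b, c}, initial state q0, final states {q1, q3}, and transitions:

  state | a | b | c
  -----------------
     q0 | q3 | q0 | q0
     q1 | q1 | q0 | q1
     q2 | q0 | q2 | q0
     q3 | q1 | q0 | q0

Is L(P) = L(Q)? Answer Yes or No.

No

The string c is accepted by P but rejected by Q.
So L(P) ≠ L(Q).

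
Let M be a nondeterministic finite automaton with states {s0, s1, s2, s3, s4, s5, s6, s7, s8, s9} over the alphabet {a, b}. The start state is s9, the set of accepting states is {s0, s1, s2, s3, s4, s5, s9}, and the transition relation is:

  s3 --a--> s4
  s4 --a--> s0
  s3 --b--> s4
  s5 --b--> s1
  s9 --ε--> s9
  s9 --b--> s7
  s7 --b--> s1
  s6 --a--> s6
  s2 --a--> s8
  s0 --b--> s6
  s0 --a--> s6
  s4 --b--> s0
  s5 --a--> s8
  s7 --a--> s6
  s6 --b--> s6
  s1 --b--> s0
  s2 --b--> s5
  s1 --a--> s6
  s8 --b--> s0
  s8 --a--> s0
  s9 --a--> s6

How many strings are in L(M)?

3

The useful subgraph on states {s0, s1, s7, s9} is acyclic, so L(M) is finite; the longest accepting path visits 4 useful states, giving maximum string length 3.
Counting accepting paths from s9 by length: 1 of length 0, 1 of length 2, 1 of length 3. Total 3.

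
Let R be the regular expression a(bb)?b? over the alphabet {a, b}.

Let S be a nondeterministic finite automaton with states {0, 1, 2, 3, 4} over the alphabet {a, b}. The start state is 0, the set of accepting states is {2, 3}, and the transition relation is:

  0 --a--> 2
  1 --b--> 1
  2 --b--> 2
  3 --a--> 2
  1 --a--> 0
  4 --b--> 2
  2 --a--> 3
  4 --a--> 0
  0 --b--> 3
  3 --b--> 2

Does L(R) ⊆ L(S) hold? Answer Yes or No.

Yes

Converting the expression R to a DFA (subset construction, then merging equivalent states) gives the minimal DFA with states {r0, r1, r2, r3, r4, r5}, start state r0, accepting states {r1, r3, r4, r5} and transitions r0: a→r1, b→r2; r1: a→r2, b→r3; r2: a→r2, b→r2; r3: a→r2, b→r4; r4: a→r2, b→r5; r5: a→r2, b→r2.
Exploring the product automaton R × S from the start pair (r0, 0), following both machines on each input symbol, reaches 7 state pairs: (r0, 0), (r1, 2), (r2, 3), (r3, 2), (r2, 2), (r4, 2), (r5, 2).
R accepts in {r1, r3, r4, r5} and S accepts in {2, 3}. The reachable pairs whose R-component is accepting are (r1, 2), (r3, 2), (r4, 2), (r5, 2); in each of them the S-component is accepting too, so the product for L(R) \ L(S) (R-component accepting, S-component rejecting) has no reachable accepting pair and the difference is empty.
Hence every string in L(R) is also in L(S).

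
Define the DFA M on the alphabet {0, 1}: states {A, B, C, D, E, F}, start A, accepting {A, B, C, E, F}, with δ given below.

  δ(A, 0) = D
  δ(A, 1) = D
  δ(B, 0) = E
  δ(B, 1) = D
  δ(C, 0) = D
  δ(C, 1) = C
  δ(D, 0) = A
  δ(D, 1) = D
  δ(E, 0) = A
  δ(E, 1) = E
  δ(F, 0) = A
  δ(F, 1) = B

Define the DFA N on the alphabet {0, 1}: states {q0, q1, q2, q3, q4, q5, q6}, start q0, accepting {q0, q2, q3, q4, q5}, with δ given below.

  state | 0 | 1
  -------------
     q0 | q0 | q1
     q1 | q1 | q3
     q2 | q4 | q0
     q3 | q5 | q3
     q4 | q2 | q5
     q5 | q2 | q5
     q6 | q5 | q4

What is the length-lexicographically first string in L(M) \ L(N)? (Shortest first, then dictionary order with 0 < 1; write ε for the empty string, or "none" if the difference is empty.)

10

The string 10 is accepted by M but not by N.
No shorter string lies in the difference, and 10 is the lexicographically first length-2 string in L(M) \ L(N).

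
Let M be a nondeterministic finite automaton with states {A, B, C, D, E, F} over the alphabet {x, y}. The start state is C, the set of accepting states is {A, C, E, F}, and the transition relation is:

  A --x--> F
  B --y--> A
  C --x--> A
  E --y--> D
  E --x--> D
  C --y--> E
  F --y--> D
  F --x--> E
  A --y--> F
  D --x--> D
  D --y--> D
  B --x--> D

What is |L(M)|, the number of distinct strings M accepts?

7

The useful subgraph on states {A, C, E, F} is acyclic, so L(M) is finite; the longest accepting path visits 4 useful states, giving maximum string length 3.
Counting accepting paths from C by length: 1 of length 0, 2 of length 1, 2 of length 2, 2 of length 3. Total 7.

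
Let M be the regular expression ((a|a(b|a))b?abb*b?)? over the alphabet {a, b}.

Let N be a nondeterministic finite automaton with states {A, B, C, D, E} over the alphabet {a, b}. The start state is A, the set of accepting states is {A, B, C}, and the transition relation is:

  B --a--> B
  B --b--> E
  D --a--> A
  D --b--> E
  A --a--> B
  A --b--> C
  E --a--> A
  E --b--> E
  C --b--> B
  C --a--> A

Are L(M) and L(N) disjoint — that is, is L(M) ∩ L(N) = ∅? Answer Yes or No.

The empty string ε is accepted by both M and N.
Hence L(M) ∩ L(N) ≠ ∅.

No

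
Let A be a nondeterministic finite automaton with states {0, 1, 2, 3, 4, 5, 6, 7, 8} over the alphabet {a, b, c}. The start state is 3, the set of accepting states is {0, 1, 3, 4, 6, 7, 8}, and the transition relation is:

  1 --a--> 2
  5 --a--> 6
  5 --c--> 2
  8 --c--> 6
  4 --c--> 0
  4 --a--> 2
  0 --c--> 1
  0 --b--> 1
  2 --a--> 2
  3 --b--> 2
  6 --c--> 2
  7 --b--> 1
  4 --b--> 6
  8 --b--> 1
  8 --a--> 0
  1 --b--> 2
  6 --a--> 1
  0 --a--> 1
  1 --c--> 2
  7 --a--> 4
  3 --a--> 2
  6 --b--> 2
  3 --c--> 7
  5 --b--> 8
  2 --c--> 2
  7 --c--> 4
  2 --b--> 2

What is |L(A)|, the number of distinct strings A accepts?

The useful subgraph on states {0, 1, 3, 4, 6, 7} is acyclic, so L(A) is finite; the longest accepting path visits 5 useful states, giving maximum string length 4.
Counting accepting paths from 3 by length: 1 of length 0, 1 of length 1, 3 of length 2, 4 of length 3, 8 of length 4. Total 17.

17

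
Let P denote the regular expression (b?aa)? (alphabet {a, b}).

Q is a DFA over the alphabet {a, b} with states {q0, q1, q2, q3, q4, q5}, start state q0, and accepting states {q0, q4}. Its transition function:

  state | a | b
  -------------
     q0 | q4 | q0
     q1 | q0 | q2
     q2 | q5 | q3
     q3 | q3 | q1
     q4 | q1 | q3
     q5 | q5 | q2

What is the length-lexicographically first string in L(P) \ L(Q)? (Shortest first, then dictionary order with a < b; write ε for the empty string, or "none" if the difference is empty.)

The string aa is accepted by P but not by Q.
No shorter string lies in the difference, and aa is the lexicographically first length-2 string in L(P) \ L(Q).

aa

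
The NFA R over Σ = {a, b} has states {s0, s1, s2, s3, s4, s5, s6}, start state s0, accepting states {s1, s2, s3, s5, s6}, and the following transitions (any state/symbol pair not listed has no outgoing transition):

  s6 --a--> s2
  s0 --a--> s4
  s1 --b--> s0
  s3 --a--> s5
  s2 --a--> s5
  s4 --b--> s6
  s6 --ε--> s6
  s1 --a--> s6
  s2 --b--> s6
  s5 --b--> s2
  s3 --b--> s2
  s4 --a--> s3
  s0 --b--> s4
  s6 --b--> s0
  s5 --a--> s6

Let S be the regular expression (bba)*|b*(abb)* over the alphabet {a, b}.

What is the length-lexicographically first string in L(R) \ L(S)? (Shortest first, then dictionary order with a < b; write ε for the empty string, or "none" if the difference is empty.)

The string aa is accepted by R but not by S.
No shorter string lies in the difference, and aa is the lexicographically first length-2 string in L(R) \ L(S).

aa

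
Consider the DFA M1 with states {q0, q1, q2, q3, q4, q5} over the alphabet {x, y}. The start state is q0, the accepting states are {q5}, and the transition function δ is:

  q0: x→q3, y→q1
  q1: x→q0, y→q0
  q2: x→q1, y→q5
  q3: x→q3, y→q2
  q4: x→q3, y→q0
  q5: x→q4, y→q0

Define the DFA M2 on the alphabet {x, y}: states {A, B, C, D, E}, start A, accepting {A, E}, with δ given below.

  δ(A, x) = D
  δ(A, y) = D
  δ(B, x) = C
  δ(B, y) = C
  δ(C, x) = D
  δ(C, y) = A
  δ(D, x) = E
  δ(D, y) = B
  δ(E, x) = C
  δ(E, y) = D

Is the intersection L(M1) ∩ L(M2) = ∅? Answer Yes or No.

Yes

Exploring the product automaton M1 × M2 from the start pair (q0, A), following both machines on each input symbol, reaches 22 state pairs: (q0, A), (q3, D), (q1, D), (q3, E), (q2, B), (q0, E), (q0, B), (q3, C), (q2, D), (q1, C), (q5, C), (q2, A), (q1, E), (q5, B), (q0, D), (q4, D), (q5, D), (q0, C), (q4, C), (q1, B), (q4, E), (q1, A).
M1 accepts in {q5} and M2 accepts in {A, E}; no reachable pair has both components accepting, so no string drives both machines to acceptance simultaneously and L(M1) ∩ L(M2) = ∅.
So no string is accepted by both, and the intersection is empty.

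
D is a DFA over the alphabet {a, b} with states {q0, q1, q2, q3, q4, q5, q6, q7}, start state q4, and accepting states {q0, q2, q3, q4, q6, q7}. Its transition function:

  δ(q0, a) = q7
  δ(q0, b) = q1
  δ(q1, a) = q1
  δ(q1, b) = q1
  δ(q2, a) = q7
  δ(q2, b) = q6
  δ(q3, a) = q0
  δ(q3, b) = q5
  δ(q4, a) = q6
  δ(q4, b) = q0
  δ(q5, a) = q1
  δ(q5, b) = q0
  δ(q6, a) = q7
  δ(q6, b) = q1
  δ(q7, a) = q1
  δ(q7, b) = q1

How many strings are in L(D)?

5

The useful subgraph on states {q0, q4, q6, q7} is acyclic, so L(D) is finite; the longest accepting path visits 3 useful states, giving maximum string length 2.
Counting accepting paths from q4 by length: 1 of length 0, 2 of length 1, 2 of length 2. Total 5.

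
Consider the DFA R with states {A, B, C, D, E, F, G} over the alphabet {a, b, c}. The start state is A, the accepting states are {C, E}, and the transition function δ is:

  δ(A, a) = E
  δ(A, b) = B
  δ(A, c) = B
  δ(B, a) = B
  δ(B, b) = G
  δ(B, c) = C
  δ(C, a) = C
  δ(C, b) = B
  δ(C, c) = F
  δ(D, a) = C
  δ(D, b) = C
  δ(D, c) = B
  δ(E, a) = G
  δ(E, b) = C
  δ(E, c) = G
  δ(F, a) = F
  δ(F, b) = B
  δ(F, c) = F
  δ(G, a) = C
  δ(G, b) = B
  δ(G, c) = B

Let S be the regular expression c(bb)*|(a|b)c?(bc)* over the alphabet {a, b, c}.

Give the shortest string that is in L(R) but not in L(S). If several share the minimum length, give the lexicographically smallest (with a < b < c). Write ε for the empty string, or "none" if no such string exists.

The string ab is accepted by R but not by S.
No shorter string lies in the difference, and ab is the lexicographically first length-2 string in L(R) \ L(S).

ab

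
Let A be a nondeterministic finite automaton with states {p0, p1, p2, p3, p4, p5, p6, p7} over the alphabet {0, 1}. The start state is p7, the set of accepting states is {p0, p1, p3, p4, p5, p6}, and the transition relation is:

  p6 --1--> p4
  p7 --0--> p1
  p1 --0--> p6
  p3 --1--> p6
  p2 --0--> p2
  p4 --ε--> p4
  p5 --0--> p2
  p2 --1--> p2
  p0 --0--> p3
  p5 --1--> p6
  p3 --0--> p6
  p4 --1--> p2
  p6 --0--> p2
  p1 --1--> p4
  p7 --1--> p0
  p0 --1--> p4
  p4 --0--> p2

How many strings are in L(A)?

11

The useful subgraph on states {p0, p1, p3, p4, p6, p7} is acyclic, so L(A) is finite; the longest accepting path visits 5 useful states, giving maximum string length 4.
Counting accepting paths from p7 by length: 2 of length 1, 4 of length 2, 3 of length 3, 2 of length 4. Total 11.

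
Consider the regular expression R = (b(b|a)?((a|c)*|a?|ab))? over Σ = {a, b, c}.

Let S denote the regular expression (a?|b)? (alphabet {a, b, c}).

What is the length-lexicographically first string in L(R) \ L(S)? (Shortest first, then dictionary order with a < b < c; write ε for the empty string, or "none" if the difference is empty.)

The string ba is accepted by R but not by S.
No shorter string lies in the difference, and ba is the lexicographically first length-2 string in L(R) \ L(S).

ba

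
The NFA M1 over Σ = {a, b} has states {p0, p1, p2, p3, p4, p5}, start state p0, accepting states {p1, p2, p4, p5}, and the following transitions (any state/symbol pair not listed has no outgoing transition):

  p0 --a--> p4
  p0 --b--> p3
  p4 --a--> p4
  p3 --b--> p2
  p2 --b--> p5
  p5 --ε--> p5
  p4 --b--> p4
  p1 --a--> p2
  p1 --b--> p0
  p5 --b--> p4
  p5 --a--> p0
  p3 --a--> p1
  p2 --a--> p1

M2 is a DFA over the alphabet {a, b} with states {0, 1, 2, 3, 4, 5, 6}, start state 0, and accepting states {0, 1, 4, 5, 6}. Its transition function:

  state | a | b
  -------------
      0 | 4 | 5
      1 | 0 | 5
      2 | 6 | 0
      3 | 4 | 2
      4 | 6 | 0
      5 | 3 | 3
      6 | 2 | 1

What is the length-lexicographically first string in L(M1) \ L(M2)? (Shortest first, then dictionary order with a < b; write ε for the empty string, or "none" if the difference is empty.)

The string ba is accepted by M1 but not by M2.
No shorter string lies in the difference, and ba is the lexicographically first length-2 string in L(M1) \ L(M2).

ba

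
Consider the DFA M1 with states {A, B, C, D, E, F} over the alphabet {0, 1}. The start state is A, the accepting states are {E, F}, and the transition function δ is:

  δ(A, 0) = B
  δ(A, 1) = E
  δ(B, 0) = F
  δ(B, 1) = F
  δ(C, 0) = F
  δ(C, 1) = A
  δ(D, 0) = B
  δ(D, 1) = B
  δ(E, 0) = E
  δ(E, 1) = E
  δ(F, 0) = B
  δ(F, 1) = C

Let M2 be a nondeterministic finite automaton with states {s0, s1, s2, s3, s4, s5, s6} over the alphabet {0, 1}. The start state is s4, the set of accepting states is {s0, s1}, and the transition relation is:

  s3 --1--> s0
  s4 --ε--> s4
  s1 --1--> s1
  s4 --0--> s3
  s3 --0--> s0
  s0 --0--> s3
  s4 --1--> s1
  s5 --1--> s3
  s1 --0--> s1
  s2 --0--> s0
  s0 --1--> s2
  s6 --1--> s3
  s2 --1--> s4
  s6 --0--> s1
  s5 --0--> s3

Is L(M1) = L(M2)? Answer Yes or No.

Exploring the product automaton M1 × M2 from the start pair (A, s4), following both machines on each input symbol, reaches 5 state pairs: (A, s4), (B, s3), (E, s1), (F, s0), (C, s2).
M1 accepts in {E, F} and M2 accepts in {s0, s1}. In every reachable pair the two components are either both accepting — (E, s1), (F, s0) — or both non-accepting, so no string is accepted by exactly one of the machines: L(M1) \ L(M2) and L(M2) \ L(M1) are both empty.
Hence every string is accepted by M1 iff it is accepted by M2, and the two languages coincide.

Yes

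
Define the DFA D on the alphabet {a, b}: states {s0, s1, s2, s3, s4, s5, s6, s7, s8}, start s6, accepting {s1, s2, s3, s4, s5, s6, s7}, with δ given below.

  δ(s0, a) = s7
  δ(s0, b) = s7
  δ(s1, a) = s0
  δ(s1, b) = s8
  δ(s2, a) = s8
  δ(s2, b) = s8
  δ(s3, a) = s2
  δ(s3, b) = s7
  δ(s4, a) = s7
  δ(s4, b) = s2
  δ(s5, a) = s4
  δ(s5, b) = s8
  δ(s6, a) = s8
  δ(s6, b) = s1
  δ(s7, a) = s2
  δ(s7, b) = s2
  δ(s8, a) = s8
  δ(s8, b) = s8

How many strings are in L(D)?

The useful subgraph on states {s0, s1, s2, s6, s7} is acyclic, so L(D) is finite; the longest accepting path visits 5 useful states, giving maximum string length 4.
Counting accepting paths from s6 by length: 1 of length 0, 1 of length 1, 2 of length 3, 4 of length 4. Total 8.

8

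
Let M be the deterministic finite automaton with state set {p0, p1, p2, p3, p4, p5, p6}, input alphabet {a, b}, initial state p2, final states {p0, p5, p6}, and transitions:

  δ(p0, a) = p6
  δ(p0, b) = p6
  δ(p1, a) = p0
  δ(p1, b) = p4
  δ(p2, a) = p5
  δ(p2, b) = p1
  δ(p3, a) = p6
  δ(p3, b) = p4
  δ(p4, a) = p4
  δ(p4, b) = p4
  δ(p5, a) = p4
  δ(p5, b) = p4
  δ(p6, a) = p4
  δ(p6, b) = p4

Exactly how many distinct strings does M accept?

The useful subgraph on states {p0, p1, p2, p5, p6} is acyclic, so L(M) is finite; the longest accepting path visits 4 useful states, giving maximum string length 3.
Counting accepting paths from p2 by length: 1 of length 1, 1 of length 2, 2 of length 3. Total 4.

4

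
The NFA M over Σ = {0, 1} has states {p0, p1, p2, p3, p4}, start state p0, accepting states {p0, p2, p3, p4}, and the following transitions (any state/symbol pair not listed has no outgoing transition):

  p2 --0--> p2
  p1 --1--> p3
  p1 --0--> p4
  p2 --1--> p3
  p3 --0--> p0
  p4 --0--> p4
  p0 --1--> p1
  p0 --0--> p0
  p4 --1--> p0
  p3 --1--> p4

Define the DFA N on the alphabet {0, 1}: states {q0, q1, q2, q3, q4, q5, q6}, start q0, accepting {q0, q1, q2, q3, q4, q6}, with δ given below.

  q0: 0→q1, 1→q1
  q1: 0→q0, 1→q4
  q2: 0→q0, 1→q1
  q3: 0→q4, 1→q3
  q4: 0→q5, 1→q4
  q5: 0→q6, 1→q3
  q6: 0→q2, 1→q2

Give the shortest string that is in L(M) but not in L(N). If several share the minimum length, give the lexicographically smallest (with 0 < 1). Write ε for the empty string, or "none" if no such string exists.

The string 010 is accepted by M but not by N.
No shorter string lies in the difference, and 010 is the lexicographically first length-3 string in L(M) \ L(N).

010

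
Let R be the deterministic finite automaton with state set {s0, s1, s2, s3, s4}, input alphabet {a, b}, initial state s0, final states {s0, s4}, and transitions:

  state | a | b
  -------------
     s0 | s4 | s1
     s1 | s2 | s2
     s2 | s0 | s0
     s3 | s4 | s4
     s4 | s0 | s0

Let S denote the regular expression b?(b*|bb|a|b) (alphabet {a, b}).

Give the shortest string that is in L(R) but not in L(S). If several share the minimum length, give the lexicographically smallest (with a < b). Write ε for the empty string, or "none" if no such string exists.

aa

The string aa is accepted by R but not by S.
No shorter string lies in the difference, and aa is the lexicographically first length-2 string in L(R) \ L(S).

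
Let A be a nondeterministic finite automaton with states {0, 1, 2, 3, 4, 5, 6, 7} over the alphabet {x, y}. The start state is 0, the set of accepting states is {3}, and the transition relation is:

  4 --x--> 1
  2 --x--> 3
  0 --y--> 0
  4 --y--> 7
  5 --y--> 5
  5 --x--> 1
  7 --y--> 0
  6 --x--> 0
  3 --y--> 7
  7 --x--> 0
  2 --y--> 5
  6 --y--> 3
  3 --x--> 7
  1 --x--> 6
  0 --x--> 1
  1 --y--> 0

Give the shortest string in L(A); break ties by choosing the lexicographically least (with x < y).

A breadth-first search from 0 reaches an accepting state first via the path 0 → 1 → 6 → 3 on input xxy.
No string of length < 3 is accepted (BFS exhausts all shorter strings without reaching an accepting state), and xxy is the lexicographically least accepting string of length 3.

xxy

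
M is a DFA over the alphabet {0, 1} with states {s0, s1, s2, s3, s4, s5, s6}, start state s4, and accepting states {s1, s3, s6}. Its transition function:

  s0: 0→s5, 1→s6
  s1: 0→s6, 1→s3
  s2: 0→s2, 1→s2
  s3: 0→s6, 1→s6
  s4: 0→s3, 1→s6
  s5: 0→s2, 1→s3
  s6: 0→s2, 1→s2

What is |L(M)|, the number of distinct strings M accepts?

4

The useful subgraph on states {s3, s4, s6} is acyclic, so L(M) is finite; the longest accepting path visits 3 useful states, giving maximum string length 2.
Counting accepting paths from s4 by length: 2 of length 1, 2 of length 2. Total 4.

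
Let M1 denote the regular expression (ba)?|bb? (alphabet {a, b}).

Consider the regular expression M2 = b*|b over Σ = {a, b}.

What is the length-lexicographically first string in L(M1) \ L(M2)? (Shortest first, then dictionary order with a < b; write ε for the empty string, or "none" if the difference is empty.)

ba

The string ba is accepted by M1 but not by M2.
No shorter string lies in the difference, and ba is the lexicographically first length-2 string in L(M1) \ L(M2).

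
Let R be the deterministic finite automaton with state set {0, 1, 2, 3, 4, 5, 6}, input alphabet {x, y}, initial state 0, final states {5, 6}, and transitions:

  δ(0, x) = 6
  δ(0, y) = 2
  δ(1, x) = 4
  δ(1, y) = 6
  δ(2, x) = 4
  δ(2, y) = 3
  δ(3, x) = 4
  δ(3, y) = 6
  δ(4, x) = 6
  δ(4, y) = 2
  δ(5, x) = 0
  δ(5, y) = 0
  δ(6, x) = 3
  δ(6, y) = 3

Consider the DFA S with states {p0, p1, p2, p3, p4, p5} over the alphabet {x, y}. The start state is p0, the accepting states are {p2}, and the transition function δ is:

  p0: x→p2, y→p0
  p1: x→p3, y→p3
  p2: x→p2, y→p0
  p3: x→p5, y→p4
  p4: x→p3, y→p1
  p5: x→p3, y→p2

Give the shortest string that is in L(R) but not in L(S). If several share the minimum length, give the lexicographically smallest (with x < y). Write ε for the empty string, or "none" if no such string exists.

xxy

The string xxy is accepted by R but not by S.
No shorter string lies in the difference, and xxy is the lexicographically first length-3 string in L(R) \ L(S).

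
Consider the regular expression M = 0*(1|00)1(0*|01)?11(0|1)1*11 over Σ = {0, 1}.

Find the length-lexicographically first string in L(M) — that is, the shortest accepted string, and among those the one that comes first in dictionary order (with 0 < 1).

By inspection of the expression, no string of length less than 7 matches, and 1111011 is the lexicographically first match of length 7.

1111011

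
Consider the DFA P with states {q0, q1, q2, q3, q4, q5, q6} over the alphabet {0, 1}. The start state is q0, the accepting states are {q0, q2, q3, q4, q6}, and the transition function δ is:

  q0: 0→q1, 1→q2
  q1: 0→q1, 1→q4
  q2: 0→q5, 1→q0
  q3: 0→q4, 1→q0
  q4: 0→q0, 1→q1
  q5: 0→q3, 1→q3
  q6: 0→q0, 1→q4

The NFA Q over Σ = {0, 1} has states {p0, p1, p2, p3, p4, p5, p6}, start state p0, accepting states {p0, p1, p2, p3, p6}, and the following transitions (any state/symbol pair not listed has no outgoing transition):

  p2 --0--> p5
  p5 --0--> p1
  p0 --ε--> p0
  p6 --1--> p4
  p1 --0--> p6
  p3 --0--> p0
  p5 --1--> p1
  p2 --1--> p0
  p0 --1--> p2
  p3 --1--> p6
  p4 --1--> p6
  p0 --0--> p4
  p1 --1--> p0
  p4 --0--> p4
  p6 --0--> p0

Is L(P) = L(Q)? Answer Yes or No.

Exploring the product automaton P × Q from the start pair (q0, p0), following both machines on each input symbol, reaches 6 state pairs: (q0, p0), (q1, p4), (q2, p2), (q4, p6), (q5, p5), (q3, p1).
P accepts in {q0, q2, q3, q4, q6} and Q accepts in {p0, p1, p2, p3, p6}. In every reachable pair the two components are either both accepting — (q0, p0), (q2, p2), (q4, p6), (q3, p1) — or both non-accepting, so no string is accepted by exactly one of the machines: L(P) \ L(Q) and L(Q) \ L(P) are both empty.
Hence every string is accepted by P iff it is accepted by Q, and the two languages coincide.

Yes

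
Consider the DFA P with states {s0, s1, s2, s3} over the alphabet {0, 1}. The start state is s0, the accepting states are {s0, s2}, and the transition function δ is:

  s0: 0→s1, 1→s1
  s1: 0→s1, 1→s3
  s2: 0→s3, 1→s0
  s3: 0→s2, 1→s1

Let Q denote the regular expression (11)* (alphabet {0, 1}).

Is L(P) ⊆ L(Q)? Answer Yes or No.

No

The string 010 is in L(P) but not in L(Q).
So L(P) ⊄ L(Q).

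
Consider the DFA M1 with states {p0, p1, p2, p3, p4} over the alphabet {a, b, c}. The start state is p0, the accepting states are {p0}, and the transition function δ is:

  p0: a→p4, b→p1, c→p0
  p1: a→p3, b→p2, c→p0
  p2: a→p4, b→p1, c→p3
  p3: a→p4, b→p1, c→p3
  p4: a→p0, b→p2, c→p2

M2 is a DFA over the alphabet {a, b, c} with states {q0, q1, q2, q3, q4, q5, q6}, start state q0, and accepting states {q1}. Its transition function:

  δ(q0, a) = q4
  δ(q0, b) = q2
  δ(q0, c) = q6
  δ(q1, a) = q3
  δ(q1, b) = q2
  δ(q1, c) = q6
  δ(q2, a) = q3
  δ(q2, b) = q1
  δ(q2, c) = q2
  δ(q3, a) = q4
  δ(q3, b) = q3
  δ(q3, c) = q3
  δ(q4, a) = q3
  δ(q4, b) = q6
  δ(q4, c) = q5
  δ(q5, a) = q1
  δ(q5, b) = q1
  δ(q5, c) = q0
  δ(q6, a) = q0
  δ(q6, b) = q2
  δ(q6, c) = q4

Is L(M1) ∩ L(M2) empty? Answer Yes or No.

Yes

Exploring the product automaton M1 × M2 from the start pair (p0, q0), following both machines on each input symbol, reaches 25 state pairs: (p0, q0), (p4, q4), (p1, q2), (p0, q6), (p0, q3), (p2, q6), (p2, q5), (p3, q3), (p2, q1), (p0, q2), (p4, q0), (p0, q4), (p1, q3), (p3, q4), (p4, q1), (p1, q1), (p3, q0), (p4, q3), (p3, q6), (p2, q2), (p1, q6), (p0, q5), (p2, q3), (p3, q5), (p3, q2).
M1 accepts in {p0} and M2 accepts in {q1}; no reachable pair has both components accepting, so no string drives both machines to acceptance simultaneously and L(M1) ∩ L(M2) = ∅.
So no string is accepted by both, and the intersection is empty.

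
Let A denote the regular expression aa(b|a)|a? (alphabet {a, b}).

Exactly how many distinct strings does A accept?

The expression has no Kleene star, so L(A) is finite. Expanding the alternatives gives {ε, a, aaa, aab}.
That is 1 of length 0, 1 of length 1, 2 of length 3: 4 strings in all.

4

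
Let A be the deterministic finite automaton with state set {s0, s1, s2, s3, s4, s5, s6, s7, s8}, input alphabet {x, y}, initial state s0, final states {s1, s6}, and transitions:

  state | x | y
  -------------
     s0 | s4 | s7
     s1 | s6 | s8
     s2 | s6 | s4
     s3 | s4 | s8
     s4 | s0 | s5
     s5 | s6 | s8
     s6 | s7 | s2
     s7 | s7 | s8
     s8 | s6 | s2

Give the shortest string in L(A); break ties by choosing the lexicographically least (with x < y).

xyx

A breadth-first search from s0 reaches an accepting state first via the path s0 → s4 → s5 → s6 on input xyx.
No string of length < 3 is accepted (BFS exhausts all shorter strings without reaching an accepting state), and xyx is the lexicographically least accepting string of length 3.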